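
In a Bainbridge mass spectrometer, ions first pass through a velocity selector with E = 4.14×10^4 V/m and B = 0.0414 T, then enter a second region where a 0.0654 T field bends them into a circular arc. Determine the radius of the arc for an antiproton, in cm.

r ≈ 16.0 cm

The selector passes v = E/B = 4.14×10^4/0.0414 = 1.00×10^6 m/s.
In the deflection region, r = mv/(qB₂) = (1.67×10^-27)(1.00×10^6) / [(1×1.60×10^-19)(0.0654)] = 0.160 m.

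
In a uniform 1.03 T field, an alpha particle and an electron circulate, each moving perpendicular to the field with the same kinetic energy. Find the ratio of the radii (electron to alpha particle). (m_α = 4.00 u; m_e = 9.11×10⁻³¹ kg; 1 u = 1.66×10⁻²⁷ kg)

ratio ≈ 0.0234

r = √(2mK)/(qB) ⇒ at equal K, r ∝ √m/q.
r_{electron}/r_{alpha particle} = 0.0234.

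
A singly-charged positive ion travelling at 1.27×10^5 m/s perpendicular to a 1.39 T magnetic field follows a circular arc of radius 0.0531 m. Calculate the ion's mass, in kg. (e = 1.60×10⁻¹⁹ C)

m ≈ 9.30×10^-26 kg

qvB = mv²/r ⇒ m = qBr/v.
m = (1×1.60×10^-19)(1.39)(0.0531) / (1.27×10^5) = 9.30×10^-26 kg.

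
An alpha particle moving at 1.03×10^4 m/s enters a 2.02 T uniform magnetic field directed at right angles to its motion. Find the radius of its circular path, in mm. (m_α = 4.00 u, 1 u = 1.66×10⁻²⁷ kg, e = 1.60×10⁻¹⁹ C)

r ≈ 0.106 mm

The magnetic force provides the centripetal force: qvB = mv²/r, so r = mv/(qB).
r = (6.64×10^-27 kg)(1.03×10^4 m/s) / [(2×1.60×10^-19 C)(2.02 T)] = 1.06×10^-4 m.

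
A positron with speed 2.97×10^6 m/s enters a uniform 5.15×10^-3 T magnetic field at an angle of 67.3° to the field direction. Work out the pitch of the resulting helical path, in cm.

The velocity component along B is v∥ = v cos67.3° = 1.15×10^6 m/s.
The cyclotron period T = 2πm/(qB) = 6.95×10^-9 s is set by m, q, B alone.
Pitch = v∥·T = (1.15×10^6)(6.95×10^-9) = 7.96×10^-3 m.

pitch ≈ 0.796 cm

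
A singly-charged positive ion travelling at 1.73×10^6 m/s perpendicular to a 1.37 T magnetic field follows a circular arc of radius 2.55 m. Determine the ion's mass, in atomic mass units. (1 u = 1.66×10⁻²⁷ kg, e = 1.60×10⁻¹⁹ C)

qvB = mv²/r ⇒ m = qBr/v.
m = (1×1.60×10^-19)(1.37)(2.55) / (1.73×10^6) = 3.23×10^-25 kg = 195 u.

m ≈ 195 u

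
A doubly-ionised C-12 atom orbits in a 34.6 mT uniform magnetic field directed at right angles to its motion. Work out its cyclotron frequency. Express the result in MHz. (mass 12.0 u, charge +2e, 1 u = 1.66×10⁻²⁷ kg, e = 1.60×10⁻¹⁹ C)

f ≈ 0.0885 MHz

f = qB/(2πm) = (2×1.60×10^-19)(0.0346) / [2π(1.99×10^-26)] = 8.85×10^4 Hz.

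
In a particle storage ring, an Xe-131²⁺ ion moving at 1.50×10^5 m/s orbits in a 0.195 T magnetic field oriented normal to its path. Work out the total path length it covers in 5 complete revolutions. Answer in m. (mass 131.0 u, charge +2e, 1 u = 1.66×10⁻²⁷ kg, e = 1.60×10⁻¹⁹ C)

r = mv/(qB) = 0.523 m, so one revolution covers 2πr = 3.28 m.
In 5 revolutions: L = 5·2πr = 16.4 m.

L ≈ 16.4 m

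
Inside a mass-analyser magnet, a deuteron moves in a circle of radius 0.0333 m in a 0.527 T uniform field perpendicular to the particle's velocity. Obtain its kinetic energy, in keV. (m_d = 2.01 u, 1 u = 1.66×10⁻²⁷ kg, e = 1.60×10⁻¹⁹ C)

v = qBr/m = (1×1.60×10^-19)(0.527)(0.0333) / (3.34×10^-27) = 8.42×10^5 m/s.
K = ½mv² = 0.5·(3.34×10^-27)·(8.42×10^5)² = 1.18×10^-15 J = 7.38 keV.

K ≈ 7.38 keV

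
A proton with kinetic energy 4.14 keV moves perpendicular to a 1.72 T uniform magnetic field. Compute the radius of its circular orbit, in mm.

r ≈ 5.40 mm

Convert the energy: K = 4.14 keV = 6.62×10^-16 J.
v = √(2K/m) = √(2·6.62×10^-16/1.67×10^-27) = 8.91×10^5 m/s.
r = mv/(qB) = (1.67×10^-27)(8.91×10^5) / [(1×1.60×10^-19)(1.72)] = 5.40×10^-3 m.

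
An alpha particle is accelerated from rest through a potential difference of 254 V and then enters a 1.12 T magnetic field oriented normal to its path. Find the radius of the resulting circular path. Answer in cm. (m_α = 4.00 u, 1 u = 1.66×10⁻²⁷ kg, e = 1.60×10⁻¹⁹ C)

The kinetic energy gained is K = qV = (2×1.60×10^-19)(254) = 8.13×10^-17 J.
v = √(2K/m) = 1.56×10^5 m/s.
r = mv/(qB) = (6.64×10^-27)(1.56×10^5) / [(2×1.60×10^-19)(1.12)] = 2.90×10^-3 m.

r ≈ 0.290 cm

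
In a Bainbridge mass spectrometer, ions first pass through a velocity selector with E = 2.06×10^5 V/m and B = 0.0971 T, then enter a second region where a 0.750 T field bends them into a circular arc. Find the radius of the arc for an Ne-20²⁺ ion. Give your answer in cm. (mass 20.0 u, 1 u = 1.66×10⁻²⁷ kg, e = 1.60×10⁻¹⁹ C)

The selector passes v = E/B = 2.06×10^5/0.0971 = 2.12×10^6 m/s.
In the deflection region, r = mv/(qB₂) = (3.32×10^-26)(2.12×10^6) / [(2×1.60×10^-19)(0.750)] = 0.293 m.

r ≈ 29.3 cm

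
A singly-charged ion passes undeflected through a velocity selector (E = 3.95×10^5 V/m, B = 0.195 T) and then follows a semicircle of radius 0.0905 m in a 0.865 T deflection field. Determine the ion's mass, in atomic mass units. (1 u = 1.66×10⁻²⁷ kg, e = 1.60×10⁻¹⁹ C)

m ≈ 3.72 u

v = E/B₁ = 2.03×10^6 m/s.
From r = mv/(qB₂), m = qB₂r/v = (1×1.60×10^-19)(0.865)(0.0905) / (2.03×10^6) = 6.18×10^-27 kg.
In atomic mass units: m = 6.18×10^-27 / 1.66×10^-27 = 3.72 u.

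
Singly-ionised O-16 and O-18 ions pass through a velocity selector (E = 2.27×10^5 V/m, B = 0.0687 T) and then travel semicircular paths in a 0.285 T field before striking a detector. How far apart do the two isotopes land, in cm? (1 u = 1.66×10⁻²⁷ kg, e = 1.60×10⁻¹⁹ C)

Both emerge at v = E/B₁ = 3.30×10^6 m/s.
r = mv/(qB₂), so r₁ = 1.925 m and r₂ = 2.165 m, giving Δr = 0.241 m.
After a semicircle each ion lands a diameter 2r from the entry slit, so the separation is 2Δr = 0.481 m.

Δd ≈ 48.1 cm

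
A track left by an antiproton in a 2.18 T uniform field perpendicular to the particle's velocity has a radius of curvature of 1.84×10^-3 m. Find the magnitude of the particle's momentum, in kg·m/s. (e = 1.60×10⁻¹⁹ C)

p ≈ 6.42×10^-22 kg·m/s

Since qvB = mv²/r, the momentum p = mv = qBr.
p = (1×1.60×10^-19)(2.18)(1.84×10^-3) = 6.42×10^-22 kg·m/s.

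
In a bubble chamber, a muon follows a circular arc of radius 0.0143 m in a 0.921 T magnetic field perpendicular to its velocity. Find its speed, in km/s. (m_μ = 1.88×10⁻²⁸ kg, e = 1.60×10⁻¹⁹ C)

From qvB = mv²/r, v = qBr/m.
v = (1×1.60×10^-19)(0.921)(0.0143) / (1.88×10^-28) = 1.12×10^7 m/s.

v ≈ 11200 km/s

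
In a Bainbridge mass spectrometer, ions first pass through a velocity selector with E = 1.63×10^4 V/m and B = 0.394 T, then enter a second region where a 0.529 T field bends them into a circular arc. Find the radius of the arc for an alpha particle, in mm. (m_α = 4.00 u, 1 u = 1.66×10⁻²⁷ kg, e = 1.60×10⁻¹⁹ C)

r ≈ 1.62 mm

The selector passes v = E/B = 1.63×10^4/0.394 = 4.14×10^4 m/s.
In the deflection region, r = mv/(qB₂) = (6.64×10^-27)(4.14×10^4) / [(2×1.60×10^-19)(0.529)] = 1.62×10^-3 m.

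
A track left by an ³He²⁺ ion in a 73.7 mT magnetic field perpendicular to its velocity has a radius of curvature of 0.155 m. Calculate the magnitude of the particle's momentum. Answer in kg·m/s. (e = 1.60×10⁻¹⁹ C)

p ≈ 3.66×10^-21 kg·m/s

Since qvB = mv²/r, the momentum p = mv = qBr.
p = (2×1.60×10^-19)(0.0737)(0.155) = 3.66×10^-21 kg·m/s.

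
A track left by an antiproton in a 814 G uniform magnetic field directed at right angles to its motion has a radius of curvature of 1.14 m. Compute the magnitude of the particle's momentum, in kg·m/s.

p ≈ 1.48×10^-20 kg·m/s

Since qvB = mv²/r, the momentum p = mv = qBr.
p = (1×1.60×10^-19)(0.0814)(1.14) = 1.48×10^-20 kg·m/s.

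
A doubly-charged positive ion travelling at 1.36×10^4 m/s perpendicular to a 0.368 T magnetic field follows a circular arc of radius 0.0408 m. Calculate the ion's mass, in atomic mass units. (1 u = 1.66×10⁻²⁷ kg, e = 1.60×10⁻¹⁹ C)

qvB = mv²/r ⇒ m = qBr/v.
m = (2×1.60×10^-19)(0.368)(0.0408) / (1.36×10^4) = 3.53×10^-25 kg = 213 u.

m ≈ 213 u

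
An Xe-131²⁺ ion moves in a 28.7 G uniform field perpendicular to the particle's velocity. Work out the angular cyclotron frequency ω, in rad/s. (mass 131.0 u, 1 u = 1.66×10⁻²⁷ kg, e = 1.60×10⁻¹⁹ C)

ω = qB/m = (2×1.60×10^-19)(2.87×10^-3) / (2.17×10^-25) = 4220 rad/s.

ω ≈ 4220 rad/s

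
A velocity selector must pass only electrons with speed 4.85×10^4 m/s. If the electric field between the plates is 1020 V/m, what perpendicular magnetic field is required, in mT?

qE = qvB ⇒ B = E/v = (1020) / (4.85×10^4) = 0.0210 T.

B ≈ 21.0 mT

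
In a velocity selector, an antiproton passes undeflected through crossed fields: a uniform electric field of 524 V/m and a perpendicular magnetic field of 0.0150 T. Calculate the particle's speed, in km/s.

v ≈ 34.9 km/s

For zero net force, qE = qvB, so v = E/B.
v = (524) / (0.0150) = 3.49×10^4 m/s.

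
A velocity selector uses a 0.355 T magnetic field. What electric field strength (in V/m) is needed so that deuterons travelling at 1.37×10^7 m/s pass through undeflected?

qE = qvB ⇒ E = vB = (1.37×10^7)(0.355) = 4.86×10^6 V/m.

E ≈ 4.86×10^6 V/m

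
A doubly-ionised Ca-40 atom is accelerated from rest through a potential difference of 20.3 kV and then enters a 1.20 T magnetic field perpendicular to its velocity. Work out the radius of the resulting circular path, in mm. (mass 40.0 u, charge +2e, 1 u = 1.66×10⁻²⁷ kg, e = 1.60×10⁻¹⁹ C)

r ≈ 76.5 mm

The kinetic energy gained is K = qV = (2×1.60×10^-19)(2.03×10^4) = 6.50×10^-15 J.
v = √(2K/m) = 4.42×10^5 m/s.
r = mv/(qB) = (6.64×10^-26)(4.42×10^5) / [(2×1.60×10^-19)(1.20)] = 0.0765 m.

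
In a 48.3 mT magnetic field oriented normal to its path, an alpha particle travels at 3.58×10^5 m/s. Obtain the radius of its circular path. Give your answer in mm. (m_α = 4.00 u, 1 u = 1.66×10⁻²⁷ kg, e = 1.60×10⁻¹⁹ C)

The magnetic force provides the centripetal force: qvB = mv²/r, so r = mv/(qB).
r = (6.64×10^-27 kg)(3.58×10^5 m/s) / [(2×1.60×10^-19 C)(0.0483 T)] = 0.154 m.

r ≈ 154 mm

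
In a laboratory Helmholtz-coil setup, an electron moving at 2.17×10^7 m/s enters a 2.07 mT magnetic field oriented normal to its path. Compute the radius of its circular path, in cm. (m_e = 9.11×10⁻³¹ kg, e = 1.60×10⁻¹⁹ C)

The magnetic force provides the centripetal force: qvB = mv²/r, so r = mv/(qB).
r = (9.11×10^-31 kg)(2.17×10^7 m/s) / [(1×1.60×10^-19 C)(2.07×10^-3 T)] = 0.0597 m.

r ≈ 5.97 cm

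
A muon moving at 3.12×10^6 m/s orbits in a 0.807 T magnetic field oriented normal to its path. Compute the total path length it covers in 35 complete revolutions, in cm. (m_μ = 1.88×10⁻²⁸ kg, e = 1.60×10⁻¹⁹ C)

r = mv/(qB) = 4.54×10^-3 m, so one revolution covers 2πr = 0.0285 m.
In 35 revolutions: L = 35·2πr = 0.999 m.

L ≈ 99.9 cm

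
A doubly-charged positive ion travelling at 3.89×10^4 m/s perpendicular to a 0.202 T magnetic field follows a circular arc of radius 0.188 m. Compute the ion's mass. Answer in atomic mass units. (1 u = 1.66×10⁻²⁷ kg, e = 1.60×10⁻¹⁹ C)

qvB = mv²/r ⇒ m = qBr/v.
m = (2×1.60×10^-19)(0.202)(0.188) / (3.89×10^4) = 3.12×10^-25 kg = 188 u.

m ≈ 188 u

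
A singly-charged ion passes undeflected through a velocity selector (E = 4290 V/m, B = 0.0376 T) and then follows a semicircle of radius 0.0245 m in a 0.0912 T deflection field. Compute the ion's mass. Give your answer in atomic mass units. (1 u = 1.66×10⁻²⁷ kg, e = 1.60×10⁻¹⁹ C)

m ≈ 1.89 u

v = E/B₁ = 1.14×10^5 m/s.
From r = mv/(qB₂), m = qB₂r/v = (1×1.60×10^-19)(0.0912)(0.0245) / (1.14×10^5) = 3.13×10^-27 kg.
In atomic mass units: m = 3.13×10^-27 / 1.66×10^-27 = 1.89 u.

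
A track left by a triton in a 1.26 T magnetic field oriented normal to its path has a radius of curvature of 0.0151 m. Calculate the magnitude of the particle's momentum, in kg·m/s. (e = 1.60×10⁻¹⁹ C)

Since qvB = mv²/r, the momentum p = mv = qBr.
p = (1×1.60×10^-19)(1.26)(0.0151) = 3.04×10^-21 kg·m/s.

p ≈ 3.04×10^-21 kg·m/s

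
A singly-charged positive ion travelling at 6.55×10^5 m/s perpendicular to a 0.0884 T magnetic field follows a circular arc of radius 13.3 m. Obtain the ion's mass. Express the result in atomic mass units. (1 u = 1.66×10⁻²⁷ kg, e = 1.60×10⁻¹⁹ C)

m ≈ 173 u

qvB = mv²/r ⇒ m = qBr/v.
m = (1×1.60×10^-19)(0.0884)(13.3) / (6.55×10^5) = 2.87×10^-25 kg = 173 u.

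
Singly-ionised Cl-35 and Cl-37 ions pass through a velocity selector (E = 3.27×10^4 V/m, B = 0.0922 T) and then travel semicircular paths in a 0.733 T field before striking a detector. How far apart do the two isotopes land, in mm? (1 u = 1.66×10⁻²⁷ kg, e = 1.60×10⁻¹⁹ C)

Δd ≈ 20.1 mm

Both emerge at v = E/B₁ = 3.55×10^5 m/s.
r = mv/(qB₂), so r₁ = 0.1757 m and r₂ = 0.1857 m, giving Δr = 0.0100 m.
After a semicircle each ion lands a diameter 2r from the entry slit, so the separation is 2Δr = 0.0201 m.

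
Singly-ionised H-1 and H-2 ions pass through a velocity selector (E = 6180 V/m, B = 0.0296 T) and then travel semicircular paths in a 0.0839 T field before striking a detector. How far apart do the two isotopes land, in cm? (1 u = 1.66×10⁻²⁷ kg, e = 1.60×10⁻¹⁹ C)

Both emerge at v = E/B₁ = 2.09×10^5 m/s.
r = mv/(qB₂), so r₁ = 0.0258 m and r₂ = 0.0516 m, giving Δr = 0.0258 m.
After a semicircle each ion lands a diameter 2r from the entry slit, so the separation is 2Δr = 0.0516 m.

Δd ≈ 5.16 cm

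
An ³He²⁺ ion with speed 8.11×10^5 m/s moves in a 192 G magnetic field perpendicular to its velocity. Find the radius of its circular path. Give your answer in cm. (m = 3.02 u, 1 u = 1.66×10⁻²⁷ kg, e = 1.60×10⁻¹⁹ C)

The magnetic force provides the centripetal force: qvB = mv²/r, so r = mv/(qB).
r = (5.01×10^-27 kg)(8.11×10^5 m/s) / [(2×1.60×10^-19 C)(0.0192 T)] = 0.662 m.

r ≈ 66.2 cm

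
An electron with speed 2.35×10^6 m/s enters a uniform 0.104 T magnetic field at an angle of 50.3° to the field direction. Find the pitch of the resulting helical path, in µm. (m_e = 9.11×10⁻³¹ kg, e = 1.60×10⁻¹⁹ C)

pitch ≈ 516 µm

The velocity component along B is v∥ = v cos50.3° = 1.50×10^6 m/s.
The cyclotron period T = 2πm/(qB) = 3.44×10^-10 s is set by m, q, B alone.
Pitch = v∥·T = (1.50×10^6)(3.44×10^-10) = 5.16×10^-4 m.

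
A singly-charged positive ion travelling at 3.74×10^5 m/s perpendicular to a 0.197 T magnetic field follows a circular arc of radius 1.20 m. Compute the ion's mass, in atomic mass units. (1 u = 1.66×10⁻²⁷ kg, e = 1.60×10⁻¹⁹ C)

m ≈ 60.9 u

qvB = mv²/r ⇒ m = qBr/v.
m = (1×1.60×10^-19)(0.197)(1.20) / (3.74×10^5) = 1.01×10^-25 kg = 60.9 u.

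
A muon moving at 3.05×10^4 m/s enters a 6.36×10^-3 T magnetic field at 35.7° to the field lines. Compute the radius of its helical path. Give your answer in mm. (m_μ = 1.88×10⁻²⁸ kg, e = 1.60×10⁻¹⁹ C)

Only the perpendicular component v⊥ = v sin35.7° = 1.78×10^4 m/s is bent by the field.
r = m v⊥ /(qB) = (1.88×10^-28)(1.78×10^4) / [(1×1.60×10^-19)(6.36×10^-3)] = 3.29×10^-3 m.

r ≈ 3.29 mm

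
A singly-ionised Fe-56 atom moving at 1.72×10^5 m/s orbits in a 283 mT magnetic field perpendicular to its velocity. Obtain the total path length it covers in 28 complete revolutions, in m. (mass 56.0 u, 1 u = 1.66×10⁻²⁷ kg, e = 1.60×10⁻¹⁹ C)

L ≈ 62.1 m

r = mv/(qB) = 0.353 m, so one revolution covers 2πr = 2.22 m.
In 28 revolutions: L = 28·2πr = 62.1 m.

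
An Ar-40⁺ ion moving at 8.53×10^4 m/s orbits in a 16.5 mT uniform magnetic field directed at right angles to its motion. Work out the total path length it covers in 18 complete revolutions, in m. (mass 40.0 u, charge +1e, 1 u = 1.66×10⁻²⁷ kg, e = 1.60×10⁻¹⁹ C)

L ≈ 243 m

r = mv/(qB) = 2.15 m, so one revolution covers 2πr = 13.5 m.
In 18 revolutions: L = 18·2πr = 243 m.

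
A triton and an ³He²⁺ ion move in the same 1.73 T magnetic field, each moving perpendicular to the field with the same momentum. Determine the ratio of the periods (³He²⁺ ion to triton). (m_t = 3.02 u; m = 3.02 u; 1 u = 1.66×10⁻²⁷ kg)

T = 2πm/(qB) is independent of speed, so T₂/T₁ = (m₂/q₂)/(m₁/q₁).
T_{³He²⁺ ion}/T_{triton} = (5.01×10^-27/2e) / (5.01×10^-27/1e) = 0.500.

ratio ≈ 0.500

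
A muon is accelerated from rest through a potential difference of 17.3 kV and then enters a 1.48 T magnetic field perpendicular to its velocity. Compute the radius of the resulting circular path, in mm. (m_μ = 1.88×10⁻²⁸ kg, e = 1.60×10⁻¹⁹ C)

The kinetic energy gained is K = qV = (1×1.60×10^-19)(1.73×10^4) = 2.77×10^-15 J.
v = √(2K/m) = 5.43×10^6 m/s.
r = mv/(qB) = (1.88×10^-28)(5.43×10^6) / [(1×1.60×10^-19)(1.48)] = 4.31×10^-3 m.

r ≈ 4.31 mm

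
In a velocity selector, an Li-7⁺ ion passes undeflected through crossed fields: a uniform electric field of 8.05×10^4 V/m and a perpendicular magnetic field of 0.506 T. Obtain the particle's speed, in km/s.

v ≈ 159 km/s

For zero net force, qE = qvB, so v = E/B.
v = (8.05×10^4) / (0.506) = 1.59×10^5 m/s.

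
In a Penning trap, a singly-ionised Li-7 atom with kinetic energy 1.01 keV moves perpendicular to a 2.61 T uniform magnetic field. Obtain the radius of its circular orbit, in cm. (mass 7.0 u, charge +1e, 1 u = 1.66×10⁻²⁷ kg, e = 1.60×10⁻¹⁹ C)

Convert the energy: K = 1.01 keV = 1.62×10^-16 J.
v = √(2K/m) = √(2·1.62×10^-16/1.16×10^-26) = 1.67×10^5 m/s.
r = mv/(qB) = (1.16×10^-26)(1.67×10^5) / [(1×1.60×10^-19)(2.61)] = 4.64×10^-3 m.

r ≈ 0.464 cm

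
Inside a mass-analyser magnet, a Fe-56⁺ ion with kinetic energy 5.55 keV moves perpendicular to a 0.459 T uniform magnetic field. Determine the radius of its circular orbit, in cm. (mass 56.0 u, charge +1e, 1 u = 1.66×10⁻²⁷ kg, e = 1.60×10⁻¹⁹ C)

r ≈ 17.5 cm

Convert the energy: K = 5.55 keV = 8.88×10^-16 J.
v = √(2K/m) = √(2·8.88×10^-16/9.30×10^-26) = 1.38×10^5 m/s.
r = mv/(qB) = (9.30×10^-26)(1.38×10^5) / [(1×1.60×10^-19)(0.459)] = 0.175 m.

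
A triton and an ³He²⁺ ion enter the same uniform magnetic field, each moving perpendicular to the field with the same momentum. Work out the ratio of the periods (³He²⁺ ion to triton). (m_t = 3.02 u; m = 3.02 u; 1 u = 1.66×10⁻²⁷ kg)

ratio ≈ 0.500

T = 2πm/(qB) is independent of speed, so T₂/T₁ = (m₂/q₂)/(m₁/q₁).
T_{³He²⁺ ion}/T_{triton} = (5.01×10^-27/2e) / (5.01×10^-27/1e) = 0.500.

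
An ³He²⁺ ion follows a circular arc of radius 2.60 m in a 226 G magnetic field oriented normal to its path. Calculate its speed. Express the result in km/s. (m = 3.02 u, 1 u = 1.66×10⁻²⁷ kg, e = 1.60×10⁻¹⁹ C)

v ≈ 3750 km/s

From qvB = mv²/r, v = qBr/m.
v = (2×1.60×10^-19)(0.0226)(2.60) / (5.01×10^-27) = 3.75×10^6 m/s.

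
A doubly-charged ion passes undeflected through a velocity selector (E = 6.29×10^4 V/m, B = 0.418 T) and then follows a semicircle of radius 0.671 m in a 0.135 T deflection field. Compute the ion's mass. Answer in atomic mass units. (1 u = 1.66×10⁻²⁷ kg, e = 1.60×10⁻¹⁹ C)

v = E/B₁ = 1.50×10^5 m/s.
From r = mv/(qB₂), m = qB₂r/v = (2×1.60×10^-19)(0.135)(0.671) / (1.50×10^5) = 1.93×10^-25 kg.
In atomic mass units: m = 1.93×10^-25 / 1.66×10^-27 = 116 u.

m ≈ 116 u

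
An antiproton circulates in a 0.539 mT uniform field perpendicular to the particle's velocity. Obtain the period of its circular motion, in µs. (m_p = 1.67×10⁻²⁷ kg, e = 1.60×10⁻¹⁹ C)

The cyclotron period is independent of speed: T = 2πm/(qB).
T = 2π(1.67×10^-27) / [(1×1.60×10^-19)(5.39×10^-4)] = 1.22×10^-4 s.

T ≈ 122 µs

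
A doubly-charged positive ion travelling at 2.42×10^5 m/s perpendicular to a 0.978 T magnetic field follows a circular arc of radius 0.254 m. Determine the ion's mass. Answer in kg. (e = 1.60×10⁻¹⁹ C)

m ≈ 3.28×10^-25 kg

qvB = mv²/r ⇒ m = qBr/v.
m = (2×1.60×10^-19)(0.978)(0.254) / (2.42×10^5) = 3.28×10^-25 kg.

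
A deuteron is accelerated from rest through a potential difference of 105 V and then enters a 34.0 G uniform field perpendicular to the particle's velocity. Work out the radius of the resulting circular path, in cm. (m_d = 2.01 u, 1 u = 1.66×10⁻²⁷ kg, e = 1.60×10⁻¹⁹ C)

The kinetic energy gained is K = qV = (1×1.60×10^-19)(105) = 1.68×10^-17 J.
v = √(2K/m) = 1.00×10^5 m/s.
r = mv/(qB) = (3.34×10^-27)(1.00×10^5) / [(1×1.60×10^-19)(3.40×10^-3)] = 0.615 m.

r ≈ 61.5 cm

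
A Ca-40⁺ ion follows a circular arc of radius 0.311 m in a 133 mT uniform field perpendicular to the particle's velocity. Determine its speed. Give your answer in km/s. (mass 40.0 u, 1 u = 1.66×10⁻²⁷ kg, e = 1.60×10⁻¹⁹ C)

v ≈ 99.7 km/s

From qvB = mv²/r, v = qBr/m.
v = (1×1.60×10^-19)(0.133)(0.311) / (6.64×10^-26) = 9.97×10^4 m/s.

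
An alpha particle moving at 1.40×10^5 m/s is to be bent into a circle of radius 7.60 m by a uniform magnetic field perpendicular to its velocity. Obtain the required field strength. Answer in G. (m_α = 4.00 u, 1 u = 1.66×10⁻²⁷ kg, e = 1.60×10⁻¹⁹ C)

B ≈ 3.82 G

qvB = mv²/r gives B = mv/(qr).
B = (6.64×10^-27)(1.40×10^5) / [(2×1.60×10^-19)(7.60)] = 3.82×10^-4 T.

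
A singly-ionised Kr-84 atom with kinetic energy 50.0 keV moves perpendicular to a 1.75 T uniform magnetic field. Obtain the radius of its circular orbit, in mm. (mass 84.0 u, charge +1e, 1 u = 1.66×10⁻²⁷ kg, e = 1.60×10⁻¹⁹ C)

Convert the energy: K = 50.0 keV = 8.00×10^-15 J.
v = √(2K/m) = √(2·8.00×10^-15/1.39×10^-25) = 3.39×10^5 m/s.
r = mv/(qB) = (1.39×10^-25)(3.39×10^5) / [(1×1.60×10^-19)(1.75)] = 0.169 m.

r ≈ 169 mm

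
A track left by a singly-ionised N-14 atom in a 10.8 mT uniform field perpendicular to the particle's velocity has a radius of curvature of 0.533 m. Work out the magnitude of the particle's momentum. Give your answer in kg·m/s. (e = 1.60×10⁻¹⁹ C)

Since qvB = mv²/r, the momentum p = mv = qBr.
p = (1×1.60×10^-19)(0.0108)(0.533) = 9.21×10^-22 kg·m/s.

p ≈ 9.21×10^-22 kg·m/s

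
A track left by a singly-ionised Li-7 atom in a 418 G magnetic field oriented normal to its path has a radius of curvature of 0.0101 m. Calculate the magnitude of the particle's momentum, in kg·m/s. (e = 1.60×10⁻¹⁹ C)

Since qvB = mv²/r, the momentum p = mv = qBr.
p = (1×1.60×10^-19)(0.0418)(0.0101) = 6.75×10^-23 kg·m/s.

p ≈ 6.75×10^-23 kg·m/s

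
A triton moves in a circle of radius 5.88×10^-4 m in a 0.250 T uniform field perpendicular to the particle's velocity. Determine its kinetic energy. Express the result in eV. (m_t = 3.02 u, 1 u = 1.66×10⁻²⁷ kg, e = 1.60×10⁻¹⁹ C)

v = qBr/m = (1×1.60×10^-19)(0.250)(5.88×10^-4) / (5.01×10^-27) = 4690 m/s.
K = ½mv² = 0.5·(5.01×10^-27)·(4690)² = 5.52×10^-20 J = 0.345 eV.

K ≈ 0.345 eV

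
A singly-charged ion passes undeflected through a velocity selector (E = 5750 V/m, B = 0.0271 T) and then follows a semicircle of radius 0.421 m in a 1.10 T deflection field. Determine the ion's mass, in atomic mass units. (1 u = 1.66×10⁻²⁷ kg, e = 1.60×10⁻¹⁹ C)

m ≈ 210 u

v = E/B₁ = 2.12×10^5 m/s.
From r = mv/(qB₂), m = qB₂r/v = (1×1.60×10^-19)(1.10)(0.421) / (2.12×10^5) = 3.49×10^-25 kg.
In atomic mass units: m = 3.49×10^-25 / 1.66×10^-27 = 210 u.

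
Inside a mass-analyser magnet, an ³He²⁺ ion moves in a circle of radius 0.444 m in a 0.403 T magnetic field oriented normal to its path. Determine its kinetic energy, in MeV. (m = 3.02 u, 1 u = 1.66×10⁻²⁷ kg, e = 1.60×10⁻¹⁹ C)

K ≈ 2.04 MeV

v = qBr/m = (2×1.60×10^-19)(0.403)(0.444) / (5.01×10^-27) = 1.14×10^7 m/s.
K = ½mv² = 0.5·(5.01×10^-27)·(1.14×10^7)² = 3.27×10^-13 J = 2.04 MeV.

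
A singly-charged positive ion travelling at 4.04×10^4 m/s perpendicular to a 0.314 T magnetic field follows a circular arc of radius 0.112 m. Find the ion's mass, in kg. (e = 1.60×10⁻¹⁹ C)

qvB = mv²/r ⇒ m = qBr/v.
m = (1×1.60×10^-19)(0.314)(0.112) / (4.04×10^4) = 1.39×10^-25 kg.

m ≈ 1.39×10^-25 kg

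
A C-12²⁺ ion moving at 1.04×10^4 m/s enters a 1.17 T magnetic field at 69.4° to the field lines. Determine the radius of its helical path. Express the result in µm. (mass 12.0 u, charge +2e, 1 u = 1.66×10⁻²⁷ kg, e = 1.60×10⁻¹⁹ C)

r ≈ 518 µm

Only the perpendicular component v⊥ = v sin69.4° = 9740 m/s is bent by the field.
r = m v⊥ /(qB) = (1.99×10^-26)(9740) / [(2×1.60×10^-19)(1.17)] = 5.18×10^-4 m.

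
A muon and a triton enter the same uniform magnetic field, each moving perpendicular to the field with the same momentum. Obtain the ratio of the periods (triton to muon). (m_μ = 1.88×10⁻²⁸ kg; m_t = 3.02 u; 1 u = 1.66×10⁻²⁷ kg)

T = 2πm/(qB) is independent of speed, so T₂/T₁ = (m₂/q₂)/(m₁/q₁).
T_{triton}/T_{muon} = (5.01×10^-27/1e) / (1.88×10^-28/1e) = 26.7.

ratio ≈ 26.7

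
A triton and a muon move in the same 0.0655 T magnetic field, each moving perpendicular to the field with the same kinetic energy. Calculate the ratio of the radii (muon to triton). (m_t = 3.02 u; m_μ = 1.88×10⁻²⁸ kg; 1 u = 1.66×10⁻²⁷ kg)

r = √(2mK)/(qB) ⇒ at equal K, r ∝ √m/q.
r_{muon}/r_{triton} = 0.194.

ratio ≈ 0.194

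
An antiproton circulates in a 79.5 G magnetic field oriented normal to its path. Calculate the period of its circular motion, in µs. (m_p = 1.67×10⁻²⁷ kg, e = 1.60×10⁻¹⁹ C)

The cyclotron period is independent of speed: T = 2πm/(qB).
T = 2π(1.67×10^-27) / [(1×1.60×10^-19)(7.95×10^-3)] = 8.25×10^-6 s.

T ≈ 8.25 µs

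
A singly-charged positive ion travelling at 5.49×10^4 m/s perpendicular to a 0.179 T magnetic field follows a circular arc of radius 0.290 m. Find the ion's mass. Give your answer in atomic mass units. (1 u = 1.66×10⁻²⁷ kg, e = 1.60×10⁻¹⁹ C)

qvB = mv²/r ⇒ m = qBr/v.
m = (1×1.60×10^-19)(0.179)(0.290) / (5.49×10^4) = 1.51×10^-25 kg = 91.1 u.

m ≈ 91.1 u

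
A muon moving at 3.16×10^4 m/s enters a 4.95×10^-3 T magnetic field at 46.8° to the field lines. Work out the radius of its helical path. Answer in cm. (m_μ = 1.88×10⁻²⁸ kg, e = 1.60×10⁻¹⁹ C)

Only the perpendicular component v⊥ = v sin46.8° = 2.30×10^4 m/s is bent by the field.
r = m v⊥ /(qB) = (1.88×10^-28)(2.30×10^4) / [(1×1.60×10^-19)(4.95×10^-3)] = 5.47×10^-3 m.

r ≈ 0.547 cm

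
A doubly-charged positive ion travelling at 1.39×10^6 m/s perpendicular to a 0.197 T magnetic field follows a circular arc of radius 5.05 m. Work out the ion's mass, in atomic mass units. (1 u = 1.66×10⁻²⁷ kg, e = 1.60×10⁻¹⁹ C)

m ≈ 138 u

qvB = mv²/r ⇒ m = qBr/v.
m = (2×1.60×10^-19)(0.197)(5.05) / (1.39×10^6) = 2.29×10^-25 kg = 138 u.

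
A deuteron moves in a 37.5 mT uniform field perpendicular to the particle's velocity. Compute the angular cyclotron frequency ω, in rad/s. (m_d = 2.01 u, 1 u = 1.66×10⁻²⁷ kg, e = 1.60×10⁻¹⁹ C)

ω ≈ 1.80×10^6 rad/s

ω = qB/m = (1×1.60×10^-19)(0.0375) / (3.34×10^-27) = 1.80×10^6 rad/s.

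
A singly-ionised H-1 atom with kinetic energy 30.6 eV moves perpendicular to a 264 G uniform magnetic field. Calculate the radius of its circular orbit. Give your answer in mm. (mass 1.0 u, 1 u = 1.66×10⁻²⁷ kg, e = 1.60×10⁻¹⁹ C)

Convert the energy: K = 30.6 eV = 4.90×10^-18 J.
v = √(2K/m) = √(2·4.90×10^-18/1.66×10^-27) = 7.68×10^4 m/s.
r = mv/(qB) = (1.66×10^-27)(7.68×10^4) / [(1×1.60×10^-19)(0.0264)] = 0.0302 m.

r ≈ 30.2 mm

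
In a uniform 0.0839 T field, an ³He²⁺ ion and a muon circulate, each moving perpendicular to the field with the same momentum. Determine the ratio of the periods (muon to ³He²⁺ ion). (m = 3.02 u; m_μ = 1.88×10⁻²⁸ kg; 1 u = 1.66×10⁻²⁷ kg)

T = 2πm/(qB) is independent of speed, so T₂/T₁ = (m₂/q₂)/(m₁/q₁).
T_{muon}/T_{³He²⁺ ion} = (1.88×10^-28/1e) / (5.01×10^-27/2e) = 0.0750.

ratio ≈ 0.0750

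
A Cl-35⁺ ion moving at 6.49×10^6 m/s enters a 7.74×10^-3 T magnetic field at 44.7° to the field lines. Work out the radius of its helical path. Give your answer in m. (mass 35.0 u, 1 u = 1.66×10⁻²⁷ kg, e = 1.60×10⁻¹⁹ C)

Only the perpendicular component v⊥ = v sin44.7° = 4.57×10^6 m/s is bent by the field.
r = m v⊥ /(qB) = (5.81×10^-26)(4.57×10^6) / [(1×1.60×10^-19)(7.74×10^-3)] = 214 m.

r ≈ 214 m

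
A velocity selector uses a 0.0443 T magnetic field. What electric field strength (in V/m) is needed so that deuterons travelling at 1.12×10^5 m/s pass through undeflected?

E ≈ 4960 V/m

qE = qvB ⇒ E = vB = (1.12×10^5)(0.0443) = 4960 V/m.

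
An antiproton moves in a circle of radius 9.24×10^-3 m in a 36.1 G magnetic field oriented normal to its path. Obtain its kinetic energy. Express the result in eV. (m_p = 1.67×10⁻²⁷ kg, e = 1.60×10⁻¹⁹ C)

v = qBr/m = (1×1.60×10^-19)(3.61×10^-3)(9.24×10^-3) / (1.67×10^-27) = 3200 m/s.
K = ½mv² = 0.5·(1.67×10^-27)·(3200)² = 8.53×10^-21 J = 0.0533 eV.

K ≈ 0.0533 eV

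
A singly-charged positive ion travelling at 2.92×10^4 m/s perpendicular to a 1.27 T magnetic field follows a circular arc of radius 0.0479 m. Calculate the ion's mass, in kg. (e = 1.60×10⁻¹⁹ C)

qvB = mv²/r ⇒ m = qBr/v.
m = (1×1.60×10^-19)(1.27)(0.0479) / (2.92×10^4) = 3.33×10^-25 kg.

m ≈ 3.33×10^-25 kg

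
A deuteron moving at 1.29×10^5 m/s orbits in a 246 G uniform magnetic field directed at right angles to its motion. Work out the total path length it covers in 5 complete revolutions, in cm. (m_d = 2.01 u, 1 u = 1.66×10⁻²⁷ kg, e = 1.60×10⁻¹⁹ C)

L ≈ 344 cm

r = mv/(qB) = 0.109 m, so one revolution covers 2πr = 0.687 m.
In 5 revolutions: L = 5·2πr = 3.44 m.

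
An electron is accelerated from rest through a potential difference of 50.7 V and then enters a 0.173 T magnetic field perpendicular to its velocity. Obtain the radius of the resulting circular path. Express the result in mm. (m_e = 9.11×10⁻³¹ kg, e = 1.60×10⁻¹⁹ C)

The kinetic energy gained is K = qV = (1×1.60×10^-19)(50.7) = 8.11×10^-18 J.
v = √(2K/m) = 4.22×10^6 m/s.
r = mv/(qB) = (9.11×10^-31)(4.22×10^6) / [(1×1.60×10^-19)(0.173)] = 1.39×10^-4 m.

r ≈ 0.139 mm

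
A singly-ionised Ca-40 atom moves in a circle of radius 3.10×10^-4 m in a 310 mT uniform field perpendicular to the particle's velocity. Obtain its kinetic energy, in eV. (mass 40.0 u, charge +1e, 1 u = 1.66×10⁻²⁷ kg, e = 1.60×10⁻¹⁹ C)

K ≈ 0.0111 eV

v = qBr/m = (1×1.60×10^-19)(0.310)(3.10×10^-4) / (6.64×10^-26) = 232 m/s.
K = ½mv² = 0.5·(6.64×10^-26)·(232)² = 1.78×10^-21 J = 0.0111 eV.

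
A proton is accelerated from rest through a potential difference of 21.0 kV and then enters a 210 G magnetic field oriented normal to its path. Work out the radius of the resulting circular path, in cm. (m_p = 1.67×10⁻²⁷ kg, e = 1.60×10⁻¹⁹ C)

r ≈ 99.7 cm

The kinetic energy gained is K = qV = (1×1.60×10^-19)(2.10×10^4) = 3.36×10^-15 J.
v = √(2K/m) = 2.01×10^6 m/s.
r = mv/(qB) = (1.67×10^-27)(2.01×10^6) / [(1×1.60×10^-19)(0.0210)] = 0.997 m.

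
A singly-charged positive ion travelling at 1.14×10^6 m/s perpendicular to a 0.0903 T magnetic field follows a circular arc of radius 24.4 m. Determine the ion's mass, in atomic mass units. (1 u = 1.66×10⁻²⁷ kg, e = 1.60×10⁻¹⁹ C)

qvB = mv²/r ⇒ m = qBr/v.
m = (1×1.60×10^-19)(0.0903)(24.4) / (1.14×10^6) = 3.09×10^-25 kg = 186 u.

m ≈ 186 u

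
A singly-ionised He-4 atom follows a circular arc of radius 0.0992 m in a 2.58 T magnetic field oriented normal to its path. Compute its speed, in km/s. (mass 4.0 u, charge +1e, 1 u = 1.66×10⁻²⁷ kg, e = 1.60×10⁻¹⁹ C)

v ≈ 6170 km/s

From qvB = mv²/r, v = qBr/m.
v = (1×1.60×10^-19)(2.58)(0.0992) / (6.64×10^-27) = 6.17×10^6 m/s.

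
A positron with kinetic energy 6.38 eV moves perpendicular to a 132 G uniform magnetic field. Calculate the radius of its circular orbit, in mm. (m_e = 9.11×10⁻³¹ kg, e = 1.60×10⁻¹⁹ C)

r ≈ 0.646 mm

Convert the energy: K = 6.38 eV = 1.02×10^-18 J.
v = √(2K/m) = √(2·1.02×10^-18/9.11×10^-31) = 1.50×10^6 m/s.
r = mv/(qB) = (9.11×10^-31)(1.50×10^6) / [(1×1.60×10^-19)(0.0132)] = 6.46×10^-4 m.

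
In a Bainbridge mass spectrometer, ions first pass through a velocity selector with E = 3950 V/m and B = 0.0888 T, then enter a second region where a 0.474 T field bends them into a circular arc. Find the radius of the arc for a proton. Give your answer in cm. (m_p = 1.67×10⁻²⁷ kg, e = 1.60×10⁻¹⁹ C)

The selector passes v = E/B = 3950/0.0888 = 4.45×10^4 m/s.
In the deflection region, r = mv/(qB₂) = (1.67×10^-27)(4.45×10^4) / [(1×1.60×10^-19)(0.474)] = 9.79×10^-4 m.

r ≈ 0.0979 cm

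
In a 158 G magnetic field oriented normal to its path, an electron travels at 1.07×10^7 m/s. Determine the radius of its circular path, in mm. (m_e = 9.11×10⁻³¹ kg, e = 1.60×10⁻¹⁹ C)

The magnetic force provides the centripetal force: qvB = mv²/r, so r = mv/(qB).
r = (9.11×10^-31 kg)(1.07×10^7 m/s) / [(1×1.60×10^-19 C)(0.0158 T)] = 3.86×10^-3 m.

r ≈ 3.86 mm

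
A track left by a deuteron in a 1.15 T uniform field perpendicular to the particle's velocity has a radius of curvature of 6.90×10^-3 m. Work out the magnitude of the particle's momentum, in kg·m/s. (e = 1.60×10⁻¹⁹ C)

Since qvB = mv²/r, the momentum p = mv = qBr.
p = (1×1.60×10^-19)(1.15)(6.90×10^-3) = 1.27×10^-21 kg·m/s.

p ≈ 1.27×10^-21 kg·m/s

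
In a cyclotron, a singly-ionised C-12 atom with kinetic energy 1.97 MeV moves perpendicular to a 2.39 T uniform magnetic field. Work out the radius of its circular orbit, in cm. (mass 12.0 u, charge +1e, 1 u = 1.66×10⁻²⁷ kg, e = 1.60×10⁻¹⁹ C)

r ≈ 29.3 cm

Convert the energy: K = 1.97 MeV = 3.15×10^-13 J.
v = √(2K/m) = √(2·3.15×10^-13/1.99×10^-26) = 5.63×10^6 m/s.
r = mv/(qB) = (1.99×10^-26)(5.63×10^6) / [(1×1.60×10^-19)(2.39)] = 0.293 m.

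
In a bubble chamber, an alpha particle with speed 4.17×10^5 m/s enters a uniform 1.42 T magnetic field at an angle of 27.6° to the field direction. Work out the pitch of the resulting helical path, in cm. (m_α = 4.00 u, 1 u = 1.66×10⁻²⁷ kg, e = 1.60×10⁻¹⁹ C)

pitch ≈ 3.39 cm

The velocity component along B is v∥ = v cos27.6° = 3.70×10^5 m/s.
The cyclotron period T = 2πm/(qB) = 9.18×10^-8 s is set by m, q, B alone.
Pitch = v∥·T = (3.70×10^5)(9.18×10^-8) = 0.0339 m.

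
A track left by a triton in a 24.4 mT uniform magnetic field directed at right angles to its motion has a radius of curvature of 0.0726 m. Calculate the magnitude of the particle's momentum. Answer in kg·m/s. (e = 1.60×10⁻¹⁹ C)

p ≈ 2.83×10^-22 kg·m/s

Since qvB = mv²/r, the momentum p = mv = qBr.
p = (1×1.60×10^-19)(0.0244)(0.0726) = 2.83×10^-22 kg·m/s.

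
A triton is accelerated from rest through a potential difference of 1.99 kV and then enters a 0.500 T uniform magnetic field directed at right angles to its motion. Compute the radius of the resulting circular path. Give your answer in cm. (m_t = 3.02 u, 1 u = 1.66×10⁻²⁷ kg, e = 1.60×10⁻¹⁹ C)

The kinetic energy gained is K = qV = (1×1.60×10^-19)(1990) = 3.18×10^-16 J.
v = √(2K/m) = 3.56×10^5 m/s.
r = mv/(qB) = (5.01×10^-27)(3.56×10^5) / [(1×1.60×10^-19)(0.500)] = 0.0223 m.

r ≈ 2.23 cm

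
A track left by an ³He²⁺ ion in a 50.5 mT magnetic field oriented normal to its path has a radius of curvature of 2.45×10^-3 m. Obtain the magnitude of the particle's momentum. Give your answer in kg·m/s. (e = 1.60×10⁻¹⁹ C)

p ≈ 3.96×10^-23 kg·m/s

Since qvB = mv²/r, the momentum p = mv = qBr.
p = (2×1.60×10^-19)(0.0505)(2.45×10^-3) = 3.96×10^-23 kg·m/s.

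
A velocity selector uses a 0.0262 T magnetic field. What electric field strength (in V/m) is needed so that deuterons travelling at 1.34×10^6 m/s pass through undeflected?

qE = qvB ⇒ E = vB = (1.34×10^6)(0.0262) = 3.51×10^4 V/m.

E ≈ 3.51×10^4 V/m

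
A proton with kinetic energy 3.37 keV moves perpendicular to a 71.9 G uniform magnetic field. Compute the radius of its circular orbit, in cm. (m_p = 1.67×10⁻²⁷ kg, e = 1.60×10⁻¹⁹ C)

Convert the energy: K = 3.37 keV = 5.39×10^-16 J.
v = √(2K/m) = √(2·5.39×10^-16/1.67×10^-27) = 8.04×10^5 m/s.
r = mv/(qB) = (1.67×10^-27)(8.04×10^5) / [(1×1.60×10^-19)(7.19×10^-3)] = 1.17 m.

r ≈ 117 cm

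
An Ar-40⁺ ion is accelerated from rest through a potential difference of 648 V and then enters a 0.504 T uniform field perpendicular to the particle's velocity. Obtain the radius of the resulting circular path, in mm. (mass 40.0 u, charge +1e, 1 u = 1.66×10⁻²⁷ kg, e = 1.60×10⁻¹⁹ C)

The kinetic energy gained is K = qV = (1×1.60×10^-19)(648) = 1.04×10^-16 J.
v = √(2K/m) = 5.59×10^4 m/s.
r = mv/(qB) = (6.64×10^-26)(5.59×10^4) / [(1×1.60×10^-19)(0.504)] = 0.0460 m.

r ≈ 46.0 mm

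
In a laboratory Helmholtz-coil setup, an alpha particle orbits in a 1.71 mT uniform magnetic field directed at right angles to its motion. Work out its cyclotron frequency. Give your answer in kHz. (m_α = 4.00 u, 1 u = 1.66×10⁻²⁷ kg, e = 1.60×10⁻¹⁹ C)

f ≈ 13.1 kHz

f = qB/(2πm) = (2×1.60×10^-19)(1.71×10^-3) / [2π(6.64×10^-27)] = 1.31×10^4 Hz.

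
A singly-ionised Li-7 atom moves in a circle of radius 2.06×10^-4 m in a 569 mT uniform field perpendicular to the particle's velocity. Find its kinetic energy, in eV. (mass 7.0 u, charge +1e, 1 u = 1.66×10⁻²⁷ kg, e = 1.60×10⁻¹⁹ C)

K ≈ 0.0946 eV

v = qBr/m = (1×1.60×10^-19)(0.569)(2.06×10^-4) / (1.16×10^-26) = 1610 m/s.
K = ½mv² = 0.5·(1.16×10^-26)·(1610)² = 1.51×10^-20 J = 0.0946 eV.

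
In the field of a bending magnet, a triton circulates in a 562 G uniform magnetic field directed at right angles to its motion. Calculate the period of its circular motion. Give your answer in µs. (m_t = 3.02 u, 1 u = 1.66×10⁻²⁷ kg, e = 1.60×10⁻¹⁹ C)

The cyclotron period is independent of speed: T = 2πm/(qB).
T = 2π(5.01×10^-27) / [(1×1.60×10^-19)(0.0562)] = 3.50×10^-6 s.

T ≈ 3.50 µs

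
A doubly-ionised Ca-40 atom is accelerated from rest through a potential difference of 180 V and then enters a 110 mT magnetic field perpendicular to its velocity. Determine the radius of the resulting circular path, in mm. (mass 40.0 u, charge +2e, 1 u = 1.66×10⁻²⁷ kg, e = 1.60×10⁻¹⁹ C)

The kinetic energy gained is K = qV = (2×1.60×10^-19)(180) = 5.76×10^-17 J.
v = √(2K/m) = 4.17×10^4 m/s.
r = mv/(qB) = (6.64×10^-26)(4.17×10^4) / [(2×1.60×10^-19)(0.110)] = 0.0786 m.

r ≈ 78.6 mm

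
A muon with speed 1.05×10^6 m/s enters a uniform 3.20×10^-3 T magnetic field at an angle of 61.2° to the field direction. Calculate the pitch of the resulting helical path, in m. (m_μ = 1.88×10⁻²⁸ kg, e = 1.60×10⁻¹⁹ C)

The velocity component along B is v∥ = v cos61.2° = 5.06×10^5 m/s.
The cyclotron period T = 2πm/(qB) = 2.31×10^-6 s is set by m, q, B alone.
Pitch = v∥·T = (5.06×10^5)(2.31×10^-6) = 1.17 m.

pitch ≈ 1.17 m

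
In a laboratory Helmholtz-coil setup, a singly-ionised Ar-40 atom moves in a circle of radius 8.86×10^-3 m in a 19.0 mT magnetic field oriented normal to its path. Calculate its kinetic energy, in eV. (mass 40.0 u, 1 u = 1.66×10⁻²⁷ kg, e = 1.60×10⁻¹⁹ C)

K ≈ 0.0341 eV

v = qBr/m = (1×1.60×10^-19)(0.0190)(8.86×10^-3) / (6.64×10^-26) = 406 m/s.
K = ½mv² = 0.5·(6.64×10^-26)·(406)² = 5.46×10^-21 J = 0.0341 eV.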